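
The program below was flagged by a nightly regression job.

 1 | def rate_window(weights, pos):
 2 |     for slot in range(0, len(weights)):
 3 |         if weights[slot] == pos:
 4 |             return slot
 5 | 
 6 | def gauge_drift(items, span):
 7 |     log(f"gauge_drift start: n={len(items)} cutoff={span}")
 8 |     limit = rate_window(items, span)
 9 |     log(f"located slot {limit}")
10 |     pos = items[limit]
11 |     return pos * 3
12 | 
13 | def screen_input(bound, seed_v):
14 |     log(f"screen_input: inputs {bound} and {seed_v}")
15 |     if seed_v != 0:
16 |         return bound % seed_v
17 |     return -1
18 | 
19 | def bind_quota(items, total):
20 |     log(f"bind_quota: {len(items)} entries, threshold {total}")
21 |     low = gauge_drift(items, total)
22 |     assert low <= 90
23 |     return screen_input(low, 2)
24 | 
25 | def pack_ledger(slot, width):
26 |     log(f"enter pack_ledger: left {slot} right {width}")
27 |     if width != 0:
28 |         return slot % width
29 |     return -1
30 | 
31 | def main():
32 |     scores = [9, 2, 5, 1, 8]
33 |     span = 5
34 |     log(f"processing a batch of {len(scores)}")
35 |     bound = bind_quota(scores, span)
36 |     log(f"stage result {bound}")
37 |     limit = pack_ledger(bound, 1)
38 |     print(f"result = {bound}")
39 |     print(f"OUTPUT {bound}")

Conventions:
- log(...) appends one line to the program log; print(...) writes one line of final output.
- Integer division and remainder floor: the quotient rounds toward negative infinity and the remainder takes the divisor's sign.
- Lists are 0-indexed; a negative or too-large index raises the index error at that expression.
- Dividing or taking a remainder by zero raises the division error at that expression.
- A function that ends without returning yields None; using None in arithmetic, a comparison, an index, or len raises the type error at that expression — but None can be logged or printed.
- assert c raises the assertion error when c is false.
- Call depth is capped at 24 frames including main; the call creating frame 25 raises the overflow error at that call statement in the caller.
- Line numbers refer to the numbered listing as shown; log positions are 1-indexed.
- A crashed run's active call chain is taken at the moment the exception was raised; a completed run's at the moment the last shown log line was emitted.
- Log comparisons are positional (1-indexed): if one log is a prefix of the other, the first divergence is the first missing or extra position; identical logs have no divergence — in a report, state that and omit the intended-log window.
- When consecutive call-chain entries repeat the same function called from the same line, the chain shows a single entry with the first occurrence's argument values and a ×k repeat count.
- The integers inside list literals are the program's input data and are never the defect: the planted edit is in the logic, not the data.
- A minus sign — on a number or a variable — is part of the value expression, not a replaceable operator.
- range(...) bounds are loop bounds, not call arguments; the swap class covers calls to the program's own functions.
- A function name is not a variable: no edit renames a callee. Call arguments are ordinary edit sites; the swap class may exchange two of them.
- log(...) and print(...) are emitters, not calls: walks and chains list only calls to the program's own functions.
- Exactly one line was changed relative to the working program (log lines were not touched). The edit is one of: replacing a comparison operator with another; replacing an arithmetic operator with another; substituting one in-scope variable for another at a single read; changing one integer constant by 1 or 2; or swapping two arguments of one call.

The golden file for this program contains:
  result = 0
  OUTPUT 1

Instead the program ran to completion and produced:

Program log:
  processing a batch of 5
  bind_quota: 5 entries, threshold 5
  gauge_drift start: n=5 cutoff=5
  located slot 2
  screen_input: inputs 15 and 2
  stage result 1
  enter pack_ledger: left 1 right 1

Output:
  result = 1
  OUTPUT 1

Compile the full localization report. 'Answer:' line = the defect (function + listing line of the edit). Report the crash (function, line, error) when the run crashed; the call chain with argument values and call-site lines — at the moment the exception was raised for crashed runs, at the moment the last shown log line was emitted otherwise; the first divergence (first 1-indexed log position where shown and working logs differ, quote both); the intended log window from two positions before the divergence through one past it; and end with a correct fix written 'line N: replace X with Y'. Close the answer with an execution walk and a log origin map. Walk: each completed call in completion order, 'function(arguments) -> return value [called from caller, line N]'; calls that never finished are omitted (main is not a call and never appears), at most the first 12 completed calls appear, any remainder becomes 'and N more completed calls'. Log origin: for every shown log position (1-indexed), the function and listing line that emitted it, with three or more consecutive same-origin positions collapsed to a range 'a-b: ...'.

Answer: the defect is in main at line 38.
Core observation: The two runs log identically and part ways only at the printed values.
Call chain: main -> pack_ledger(1, 1) (called at line 37).
First divergence: none — the logs agree in full.
Execution walk:
  rate_window([9, 2, 5, 1, 8], 5) -> 2  [called from gauge_drift, line 8]
  gauge_drift([9, 2, 5, 1, 8], 5) -> 15  [called from bind_quota, line 21]
  screen_input(15, 2) -> 1  [called from bind_quota, line 23]
  bind_quota([9, 2, 5, 1, 8], 5) -> 1  [called from main, line 35]
  pack_ledger(1, 1) -> 0  [called from main, line 37]
Log line origins:
  1: emitted by main (line 34)
  2: emitted by bind_quota (line 20)
  3: emitted by gauge_drift (line 7)
  4: emitted by gauge_drift (line 9)
  5: emitted by screen_input (line 14)
  6: emitted by main (line 36)
  7: emitted by pack_ledger (line 26)
A correct fix: line 38: replace `bound` with `limit`.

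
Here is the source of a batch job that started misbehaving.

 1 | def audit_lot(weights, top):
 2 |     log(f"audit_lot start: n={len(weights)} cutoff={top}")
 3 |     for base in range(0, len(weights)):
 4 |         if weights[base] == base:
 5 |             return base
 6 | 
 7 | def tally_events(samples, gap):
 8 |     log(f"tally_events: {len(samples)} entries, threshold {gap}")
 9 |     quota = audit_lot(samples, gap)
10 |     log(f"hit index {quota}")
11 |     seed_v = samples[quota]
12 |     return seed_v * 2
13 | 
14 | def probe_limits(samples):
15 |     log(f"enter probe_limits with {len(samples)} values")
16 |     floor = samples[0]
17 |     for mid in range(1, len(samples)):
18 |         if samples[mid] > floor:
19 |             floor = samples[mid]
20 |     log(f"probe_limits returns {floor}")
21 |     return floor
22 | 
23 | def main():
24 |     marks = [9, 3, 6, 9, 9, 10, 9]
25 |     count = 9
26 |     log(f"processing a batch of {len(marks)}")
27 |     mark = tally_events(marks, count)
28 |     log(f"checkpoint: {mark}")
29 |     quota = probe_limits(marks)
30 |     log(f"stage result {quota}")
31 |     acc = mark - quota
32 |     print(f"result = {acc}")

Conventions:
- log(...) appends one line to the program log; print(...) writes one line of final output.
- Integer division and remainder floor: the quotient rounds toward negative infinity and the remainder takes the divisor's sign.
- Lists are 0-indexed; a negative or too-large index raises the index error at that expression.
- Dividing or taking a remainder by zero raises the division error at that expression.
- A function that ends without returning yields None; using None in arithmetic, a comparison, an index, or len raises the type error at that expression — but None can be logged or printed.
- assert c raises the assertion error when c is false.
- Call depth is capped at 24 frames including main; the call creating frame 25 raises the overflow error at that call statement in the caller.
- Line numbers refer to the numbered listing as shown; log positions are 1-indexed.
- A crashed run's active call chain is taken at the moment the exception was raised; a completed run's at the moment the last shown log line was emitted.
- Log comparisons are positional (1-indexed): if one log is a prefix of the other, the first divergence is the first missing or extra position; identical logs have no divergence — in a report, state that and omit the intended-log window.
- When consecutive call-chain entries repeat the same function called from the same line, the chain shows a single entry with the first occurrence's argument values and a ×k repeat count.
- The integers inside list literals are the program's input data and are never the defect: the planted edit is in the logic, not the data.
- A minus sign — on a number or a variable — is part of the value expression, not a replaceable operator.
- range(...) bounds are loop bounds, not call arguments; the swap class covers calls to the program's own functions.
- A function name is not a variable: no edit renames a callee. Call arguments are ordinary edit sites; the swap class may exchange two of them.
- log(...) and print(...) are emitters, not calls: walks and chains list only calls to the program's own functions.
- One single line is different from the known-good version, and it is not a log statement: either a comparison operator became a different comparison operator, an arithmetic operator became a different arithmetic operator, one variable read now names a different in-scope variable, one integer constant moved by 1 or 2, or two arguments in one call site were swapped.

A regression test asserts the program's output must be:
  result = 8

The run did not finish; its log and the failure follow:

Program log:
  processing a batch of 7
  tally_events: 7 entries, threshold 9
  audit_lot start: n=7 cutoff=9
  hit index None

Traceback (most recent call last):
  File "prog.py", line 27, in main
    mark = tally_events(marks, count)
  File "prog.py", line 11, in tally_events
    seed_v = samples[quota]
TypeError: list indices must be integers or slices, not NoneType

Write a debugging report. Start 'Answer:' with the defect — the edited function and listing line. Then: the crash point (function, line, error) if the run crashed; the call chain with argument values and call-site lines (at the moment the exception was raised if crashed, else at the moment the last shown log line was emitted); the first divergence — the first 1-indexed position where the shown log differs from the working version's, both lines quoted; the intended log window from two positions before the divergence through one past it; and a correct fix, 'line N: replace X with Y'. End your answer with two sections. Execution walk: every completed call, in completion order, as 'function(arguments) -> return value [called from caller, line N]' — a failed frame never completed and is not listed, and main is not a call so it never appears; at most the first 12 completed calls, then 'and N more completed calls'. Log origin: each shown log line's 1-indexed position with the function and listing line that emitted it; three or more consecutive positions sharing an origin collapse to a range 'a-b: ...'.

Answer: the defect is in audit_lot at line 4.
The tell: Everything matches until log position 4, which reads 'hit index None' in place of 'hit index 0'.
Crash: tally_events, line 11, TypeError.
Call chain: main -> tally_events([9, 3, 6, 9, 9, 10, 9], 9) (called at line 27).
First divergence: position 4; shown 'hit index None' vs intended 'hit index 0'.
Intended log window:
  2: tally_events: 7 entries, threshold 9
  3: audit_lot start: n=7 cutoff=9
  4: hit index 0
  5: checkpoint: 18
Execution walk:
  audit_lot([9, 3, 6, 9, 9, 10, 9], 9) -> None  [called from tally_events, line 9]
Log line origins:
  1: from main, line 26
  2: from tally_events, line 8
  3: from audit_lot, line 2
  4: from tally_events, line 10
A correct fix: line 4: replace `weights[base] == base` with `weights[base] == top`.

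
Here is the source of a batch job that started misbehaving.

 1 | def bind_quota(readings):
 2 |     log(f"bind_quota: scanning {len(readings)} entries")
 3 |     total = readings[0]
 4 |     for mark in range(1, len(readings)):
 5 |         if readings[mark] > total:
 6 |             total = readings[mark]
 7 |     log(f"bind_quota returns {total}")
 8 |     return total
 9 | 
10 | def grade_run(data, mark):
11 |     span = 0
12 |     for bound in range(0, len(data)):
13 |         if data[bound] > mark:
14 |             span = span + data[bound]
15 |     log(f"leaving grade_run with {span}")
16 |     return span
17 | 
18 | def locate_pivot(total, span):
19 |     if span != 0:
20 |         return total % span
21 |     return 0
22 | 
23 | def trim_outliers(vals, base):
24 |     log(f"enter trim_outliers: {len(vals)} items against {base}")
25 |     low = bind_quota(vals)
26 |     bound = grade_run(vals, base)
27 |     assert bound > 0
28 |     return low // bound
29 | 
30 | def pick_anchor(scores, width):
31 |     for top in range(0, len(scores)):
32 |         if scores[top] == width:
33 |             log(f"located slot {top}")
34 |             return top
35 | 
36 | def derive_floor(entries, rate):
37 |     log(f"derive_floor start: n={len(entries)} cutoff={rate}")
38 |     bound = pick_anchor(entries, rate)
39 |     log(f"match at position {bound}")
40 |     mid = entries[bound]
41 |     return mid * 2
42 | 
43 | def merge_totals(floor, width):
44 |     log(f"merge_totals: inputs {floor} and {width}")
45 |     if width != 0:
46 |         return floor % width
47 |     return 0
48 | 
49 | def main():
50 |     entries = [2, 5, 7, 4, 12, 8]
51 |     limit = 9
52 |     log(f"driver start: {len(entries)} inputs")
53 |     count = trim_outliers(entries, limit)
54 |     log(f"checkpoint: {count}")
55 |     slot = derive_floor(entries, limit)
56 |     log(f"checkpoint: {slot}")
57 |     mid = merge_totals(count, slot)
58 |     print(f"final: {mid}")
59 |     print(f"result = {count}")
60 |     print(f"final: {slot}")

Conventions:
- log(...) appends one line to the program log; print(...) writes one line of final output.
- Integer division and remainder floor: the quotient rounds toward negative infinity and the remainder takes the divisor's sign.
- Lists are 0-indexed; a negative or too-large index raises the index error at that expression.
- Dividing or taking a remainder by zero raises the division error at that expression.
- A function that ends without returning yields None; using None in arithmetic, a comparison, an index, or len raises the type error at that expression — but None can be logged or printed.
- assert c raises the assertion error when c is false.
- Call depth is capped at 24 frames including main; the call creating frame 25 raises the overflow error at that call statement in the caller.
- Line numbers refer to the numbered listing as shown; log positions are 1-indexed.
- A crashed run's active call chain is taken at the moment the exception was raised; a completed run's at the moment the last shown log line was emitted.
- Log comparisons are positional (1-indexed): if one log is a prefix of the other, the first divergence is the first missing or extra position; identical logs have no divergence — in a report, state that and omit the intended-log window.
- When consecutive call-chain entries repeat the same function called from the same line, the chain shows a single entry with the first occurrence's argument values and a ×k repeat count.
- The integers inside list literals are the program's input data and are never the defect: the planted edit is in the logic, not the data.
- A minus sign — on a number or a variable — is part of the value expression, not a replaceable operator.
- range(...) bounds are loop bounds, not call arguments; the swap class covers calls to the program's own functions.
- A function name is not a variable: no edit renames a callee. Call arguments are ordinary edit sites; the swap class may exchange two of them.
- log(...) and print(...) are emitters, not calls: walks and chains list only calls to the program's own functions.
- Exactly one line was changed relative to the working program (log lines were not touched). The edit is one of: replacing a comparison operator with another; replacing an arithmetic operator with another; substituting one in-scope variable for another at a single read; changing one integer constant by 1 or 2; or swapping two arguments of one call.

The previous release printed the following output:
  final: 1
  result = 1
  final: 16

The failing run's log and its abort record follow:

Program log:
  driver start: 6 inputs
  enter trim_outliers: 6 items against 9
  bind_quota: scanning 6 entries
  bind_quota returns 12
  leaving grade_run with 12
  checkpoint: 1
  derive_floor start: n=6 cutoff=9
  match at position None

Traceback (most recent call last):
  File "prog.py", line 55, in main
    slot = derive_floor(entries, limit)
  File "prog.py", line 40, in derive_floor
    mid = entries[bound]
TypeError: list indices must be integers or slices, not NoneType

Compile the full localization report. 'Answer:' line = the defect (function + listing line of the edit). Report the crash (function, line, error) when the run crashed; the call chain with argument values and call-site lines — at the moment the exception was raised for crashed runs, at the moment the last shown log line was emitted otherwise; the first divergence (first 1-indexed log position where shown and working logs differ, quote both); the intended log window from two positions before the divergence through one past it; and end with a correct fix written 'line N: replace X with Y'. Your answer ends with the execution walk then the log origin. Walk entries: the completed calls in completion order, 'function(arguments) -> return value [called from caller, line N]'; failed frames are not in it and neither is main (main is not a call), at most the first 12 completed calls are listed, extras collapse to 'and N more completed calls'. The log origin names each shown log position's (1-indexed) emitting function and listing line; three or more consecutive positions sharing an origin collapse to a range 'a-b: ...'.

Answer: the defect is in main at line 51.
Key fact: The earliest visible damage is log position 2 — 'enter trim_outliers: 6 items against 9' rather than the intended 'enter trim_outliers: 6 items against 8'.
Crash: derive_floor, line 40, TypeError.
Call chain: main -> derive_floor([2, 5, 7, 4, 12, 8], 9) (called at line 55).
First divergence: position 2 — shown 'enter trim_outliers: 6 items against 9', intended 'enter trim_outliers: 6 items against 8'.
Intended log window:
  1: driver start: 6 inputs
  2: enter trim_outliers: 6 items against 8
  3: bind_quota: scanning 6 entries
Execution walk:
  bind_quota([2, 5, 7, 4, 12, 8]) -> 12  [called from trim_outliers, line 25]
  grade_run([2, 5, 7, 4, 12, 8], 9) -> 12  [called from trim_outliers, line 26]
  trim_outliers([2, 5, 7, 4, 12, 8], 9) -> 1  [called from main, line 53]
  pick_anchor([2, 5, 7, 4, 12, 8], 9) -> None  [called from derive_floor, line 38]
Log origin:
  1: logged in main at line 52
  2: logged in trim_outliers at line 24
  3: logged in bind_quota at line 2
  4: logged in bind_quota at line 7
  5: logged in grade_run at line 15
  6: logged in main at line 54
  7: logged in derive_floor at line 37
  8: logged in derive_floor at line 39
A correct fix: line 51: replace `9` with `8`.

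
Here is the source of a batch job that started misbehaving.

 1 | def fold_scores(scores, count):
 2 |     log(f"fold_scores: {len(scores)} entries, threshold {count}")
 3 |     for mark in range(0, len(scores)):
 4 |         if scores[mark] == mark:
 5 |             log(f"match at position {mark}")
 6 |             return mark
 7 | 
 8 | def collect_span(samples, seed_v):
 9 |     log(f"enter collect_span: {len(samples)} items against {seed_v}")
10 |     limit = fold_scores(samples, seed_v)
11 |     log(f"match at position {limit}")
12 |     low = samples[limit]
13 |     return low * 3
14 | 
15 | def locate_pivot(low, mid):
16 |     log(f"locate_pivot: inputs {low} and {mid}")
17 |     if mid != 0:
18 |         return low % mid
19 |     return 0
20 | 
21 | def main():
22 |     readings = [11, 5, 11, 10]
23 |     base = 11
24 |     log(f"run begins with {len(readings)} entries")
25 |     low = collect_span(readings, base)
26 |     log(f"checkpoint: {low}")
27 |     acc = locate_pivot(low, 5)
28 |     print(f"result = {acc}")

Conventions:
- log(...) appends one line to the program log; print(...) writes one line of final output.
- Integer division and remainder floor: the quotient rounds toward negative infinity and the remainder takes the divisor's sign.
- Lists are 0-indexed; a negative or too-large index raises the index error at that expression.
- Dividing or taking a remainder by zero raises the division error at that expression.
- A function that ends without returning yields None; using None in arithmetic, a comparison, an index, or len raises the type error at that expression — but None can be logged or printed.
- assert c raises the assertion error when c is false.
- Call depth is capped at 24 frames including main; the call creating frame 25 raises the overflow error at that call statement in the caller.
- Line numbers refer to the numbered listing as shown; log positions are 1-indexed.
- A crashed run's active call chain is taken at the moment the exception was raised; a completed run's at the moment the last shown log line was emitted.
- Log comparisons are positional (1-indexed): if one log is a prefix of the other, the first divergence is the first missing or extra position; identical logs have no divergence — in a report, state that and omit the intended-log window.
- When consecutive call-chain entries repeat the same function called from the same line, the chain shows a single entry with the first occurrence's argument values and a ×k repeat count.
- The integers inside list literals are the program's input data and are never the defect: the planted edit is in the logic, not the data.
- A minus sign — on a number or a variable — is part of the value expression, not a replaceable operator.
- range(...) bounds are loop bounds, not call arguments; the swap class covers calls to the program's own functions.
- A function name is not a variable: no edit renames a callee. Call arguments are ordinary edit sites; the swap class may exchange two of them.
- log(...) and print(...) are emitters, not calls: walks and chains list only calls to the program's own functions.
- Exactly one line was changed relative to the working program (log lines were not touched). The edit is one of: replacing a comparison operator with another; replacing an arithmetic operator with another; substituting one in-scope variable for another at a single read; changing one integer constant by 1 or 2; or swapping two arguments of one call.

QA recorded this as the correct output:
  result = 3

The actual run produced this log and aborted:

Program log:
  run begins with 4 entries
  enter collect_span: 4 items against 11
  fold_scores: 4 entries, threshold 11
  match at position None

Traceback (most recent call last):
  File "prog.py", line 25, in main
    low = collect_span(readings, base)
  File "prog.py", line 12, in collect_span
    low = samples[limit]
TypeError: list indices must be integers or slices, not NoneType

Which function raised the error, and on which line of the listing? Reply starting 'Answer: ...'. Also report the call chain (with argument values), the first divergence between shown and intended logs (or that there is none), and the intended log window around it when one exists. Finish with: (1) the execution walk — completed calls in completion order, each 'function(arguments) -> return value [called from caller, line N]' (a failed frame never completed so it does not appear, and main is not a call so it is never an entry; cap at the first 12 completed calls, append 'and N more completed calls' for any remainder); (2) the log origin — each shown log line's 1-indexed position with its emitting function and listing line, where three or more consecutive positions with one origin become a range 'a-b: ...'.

Answer: the error was raised in collect_span, line 12.
Key fact: Position 4 is the first bad log line: 'match at position None' should read 'match at position 0'.
Call chain: main -> collect_span([11, 5, 11, 10], 11) (called at line 25).
First divergence: position 4; shown 'match at position None' vs intended 'match at position 0'.
Intended log window:
  2: enter collect_span: 4 items against 11
  3: fold_scores: 4 entries, threshold 11
  4: match at position 0
  5: match at position 0
Execution walk:
  fold_scores([11, 5, 11, 10], 11) -> None  [called from collect_span, line 10]
Origin of each log line:
  1: emitted by main (line 24)
  2: emitted by collect_span (line 9)
  3: emitted by fold_scores (line 2)
  4: emitted by collect_span (line 11)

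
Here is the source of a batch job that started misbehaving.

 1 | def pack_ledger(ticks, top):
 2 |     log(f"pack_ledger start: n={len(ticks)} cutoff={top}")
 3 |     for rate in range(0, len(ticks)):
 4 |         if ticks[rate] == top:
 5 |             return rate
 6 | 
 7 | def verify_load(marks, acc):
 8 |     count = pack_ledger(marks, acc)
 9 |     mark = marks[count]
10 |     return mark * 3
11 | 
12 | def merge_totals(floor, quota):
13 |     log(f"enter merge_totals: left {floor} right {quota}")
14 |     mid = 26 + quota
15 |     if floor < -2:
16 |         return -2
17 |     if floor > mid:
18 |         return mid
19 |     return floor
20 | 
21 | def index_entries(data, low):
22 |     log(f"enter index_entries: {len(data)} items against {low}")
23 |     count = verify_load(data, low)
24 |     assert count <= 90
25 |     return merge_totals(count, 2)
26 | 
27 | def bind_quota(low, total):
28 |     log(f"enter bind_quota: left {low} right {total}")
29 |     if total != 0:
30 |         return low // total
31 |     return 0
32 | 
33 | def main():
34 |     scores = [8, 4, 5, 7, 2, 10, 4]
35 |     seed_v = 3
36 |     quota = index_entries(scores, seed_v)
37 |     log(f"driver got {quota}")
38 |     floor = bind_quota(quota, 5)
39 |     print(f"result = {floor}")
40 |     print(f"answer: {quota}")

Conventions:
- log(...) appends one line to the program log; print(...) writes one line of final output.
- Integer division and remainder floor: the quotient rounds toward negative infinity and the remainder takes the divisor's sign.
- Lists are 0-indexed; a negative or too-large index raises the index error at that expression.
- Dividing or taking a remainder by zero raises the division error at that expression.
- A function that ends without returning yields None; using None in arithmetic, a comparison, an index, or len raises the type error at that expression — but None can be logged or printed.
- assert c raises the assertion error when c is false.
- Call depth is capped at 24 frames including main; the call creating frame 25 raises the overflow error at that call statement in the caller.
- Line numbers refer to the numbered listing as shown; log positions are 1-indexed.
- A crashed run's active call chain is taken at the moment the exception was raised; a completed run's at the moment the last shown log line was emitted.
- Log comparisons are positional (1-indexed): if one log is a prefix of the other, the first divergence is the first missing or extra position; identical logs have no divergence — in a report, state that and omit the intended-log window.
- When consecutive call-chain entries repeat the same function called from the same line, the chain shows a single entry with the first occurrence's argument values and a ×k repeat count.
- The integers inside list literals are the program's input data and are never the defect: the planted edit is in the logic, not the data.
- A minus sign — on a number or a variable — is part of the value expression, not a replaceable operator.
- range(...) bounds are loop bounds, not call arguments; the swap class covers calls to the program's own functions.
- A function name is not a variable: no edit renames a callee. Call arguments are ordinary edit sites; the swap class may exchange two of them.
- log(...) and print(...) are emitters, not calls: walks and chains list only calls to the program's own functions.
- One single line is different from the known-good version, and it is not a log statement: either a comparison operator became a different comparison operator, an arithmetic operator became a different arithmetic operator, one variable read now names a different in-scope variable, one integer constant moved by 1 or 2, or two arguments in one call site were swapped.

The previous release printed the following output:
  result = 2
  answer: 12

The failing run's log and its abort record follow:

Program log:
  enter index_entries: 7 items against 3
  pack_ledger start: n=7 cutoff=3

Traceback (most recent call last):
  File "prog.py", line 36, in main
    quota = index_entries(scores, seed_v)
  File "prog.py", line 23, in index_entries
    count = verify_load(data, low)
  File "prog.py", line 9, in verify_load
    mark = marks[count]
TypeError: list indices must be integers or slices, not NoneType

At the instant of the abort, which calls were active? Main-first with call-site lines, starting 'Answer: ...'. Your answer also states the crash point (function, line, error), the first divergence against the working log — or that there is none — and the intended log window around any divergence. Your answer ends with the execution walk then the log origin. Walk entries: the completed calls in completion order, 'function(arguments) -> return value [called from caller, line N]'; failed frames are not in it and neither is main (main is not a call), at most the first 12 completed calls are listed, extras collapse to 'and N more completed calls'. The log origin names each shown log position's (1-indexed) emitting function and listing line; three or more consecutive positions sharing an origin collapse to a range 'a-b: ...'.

Answer: main -> index_entries (called at line 36) -> verify_load (called at line 23).
The tell: At log position 1 the runs split — shown 'enter index_entries: 7 items against 3', but the working version logs 'enter index_entries: 7 items against 4'.
Crash: verify_load, line 9, TypeError.
First divergence: position 1; shown 'enter index_entries: 7 items against 3' vs intended 'enter index_entries: 7 items against 4'.
Intended log window:
  1: enter index_entries: 7 items against 4
  2: pack_ledger start: n=7 cutoff=4
Execution walk:
  pack_ledger([8, 4, 5, 7, 2, 10, 4], 3) -> None  [called from verify_load, line 8]
Log origins:
  1: from index_entries, line 22
  2: from pack_ledger, line 2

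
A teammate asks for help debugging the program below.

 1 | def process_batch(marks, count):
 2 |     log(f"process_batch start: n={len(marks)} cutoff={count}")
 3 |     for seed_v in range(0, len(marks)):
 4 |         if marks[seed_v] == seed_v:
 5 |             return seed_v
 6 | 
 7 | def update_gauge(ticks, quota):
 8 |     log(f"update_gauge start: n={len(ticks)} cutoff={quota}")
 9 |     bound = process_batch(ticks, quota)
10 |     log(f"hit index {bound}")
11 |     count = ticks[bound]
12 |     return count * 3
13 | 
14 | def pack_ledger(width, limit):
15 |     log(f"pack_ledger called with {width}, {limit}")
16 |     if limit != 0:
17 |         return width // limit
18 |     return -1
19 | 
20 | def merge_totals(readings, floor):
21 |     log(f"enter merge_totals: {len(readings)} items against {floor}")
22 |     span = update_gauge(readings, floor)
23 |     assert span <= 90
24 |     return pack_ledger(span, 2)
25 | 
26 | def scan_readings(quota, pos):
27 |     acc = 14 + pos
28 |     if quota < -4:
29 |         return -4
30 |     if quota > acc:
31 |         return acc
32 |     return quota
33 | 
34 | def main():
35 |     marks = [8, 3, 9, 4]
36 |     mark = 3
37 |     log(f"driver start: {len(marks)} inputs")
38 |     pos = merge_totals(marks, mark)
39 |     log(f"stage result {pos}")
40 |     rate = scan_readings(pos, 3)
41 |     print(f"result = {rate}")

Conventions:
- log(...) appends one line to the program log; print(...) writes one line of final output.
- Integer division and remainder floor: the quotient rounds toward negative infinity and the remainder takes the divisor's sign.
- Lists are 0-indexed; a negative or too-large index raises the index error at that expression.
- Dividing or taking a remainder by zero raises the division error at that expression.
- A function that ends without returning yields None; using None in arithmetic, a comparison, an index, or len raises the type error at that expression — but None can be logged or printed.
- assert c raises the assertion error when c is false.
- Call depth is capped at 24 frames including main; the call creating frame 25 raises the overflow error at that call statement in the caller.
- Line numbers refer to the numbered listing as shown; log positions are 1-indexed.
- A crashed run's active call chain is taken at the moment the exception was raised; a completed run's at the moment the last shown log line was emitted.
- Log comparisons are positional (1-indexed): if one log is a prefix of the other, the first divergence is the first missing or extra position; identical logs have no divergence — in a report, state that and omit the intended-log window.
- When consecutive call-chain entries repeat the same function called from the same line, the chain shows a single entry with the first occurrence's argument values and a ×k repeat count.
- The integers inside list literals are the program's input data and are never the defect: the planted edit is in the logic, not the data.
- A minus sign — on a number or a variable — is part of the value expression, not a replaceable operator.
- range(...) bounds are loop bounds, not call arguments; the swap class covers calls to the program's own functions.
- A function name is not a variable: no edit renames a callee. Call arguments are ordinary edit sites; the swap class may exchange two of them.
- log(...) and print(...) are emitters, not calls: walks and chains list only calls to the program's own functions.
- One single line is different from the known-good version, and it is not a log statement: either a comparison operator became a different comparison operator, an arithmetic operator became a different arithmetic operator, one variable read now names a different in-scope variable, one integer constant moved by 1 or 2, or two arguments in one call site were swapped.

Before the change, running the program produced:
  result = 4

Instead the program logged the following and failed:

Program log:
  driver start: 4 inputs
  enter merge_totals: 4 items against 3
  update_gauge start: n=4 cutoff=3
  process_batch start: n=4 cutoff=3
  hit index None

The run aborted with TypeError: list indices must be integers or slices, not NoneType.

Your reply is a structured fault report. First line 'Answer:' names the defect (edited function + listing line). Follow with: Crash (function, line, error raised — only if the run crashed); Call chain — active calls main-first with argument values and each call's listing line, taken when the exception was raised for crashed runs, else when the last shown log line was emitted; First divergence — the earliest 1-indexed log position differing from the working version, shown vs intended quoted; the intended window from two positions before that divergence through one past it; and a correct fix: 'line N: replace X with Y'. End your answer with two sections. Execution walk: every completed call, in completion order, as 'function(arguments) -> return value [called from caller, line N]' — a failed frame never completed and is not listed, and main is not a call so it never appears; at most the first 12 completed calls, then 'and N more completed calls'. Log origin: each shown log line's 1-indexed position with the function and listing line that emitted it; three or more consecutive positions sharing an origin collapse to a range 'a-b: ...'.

Answer: the defect is in process_batch at line 4.
Key fact: Everything matches until log position 5, which reads 'hit index None' in place of 'hit index 1'.
Crash: update_gauge, line 11, TypeError.
Call chain: main -> merge_totals([8, 3, 9, 4], 3) (called at line 38) -> update_gauge([8, 3, 9, 4], 3) (called at line 22).
First divergence: position 5; shown 'hit index None' vs intended 'hit index 1'.
Intended log window:
  3: update_gauge start: n=4 cutoff=3
  4: process_batch start: n=4 cutoff=3
  5: hit index 1
  6: pack_ledger called with 9, 2
Execution walk:
  process_batch([8, 3, 9, 4], 3) -> None  [called from update_gauge, line 9]
Origin of each log line:
  1: from main, line 37
  2: from merge_totals, line 21
  3: from update_gauge, line 8
  4: from process_batch, line 2
  5: from update_gauge, line 10
A correct fix: line 4: replace `marks[seed_v] == seed_v` with `marks[seed_v] == count`.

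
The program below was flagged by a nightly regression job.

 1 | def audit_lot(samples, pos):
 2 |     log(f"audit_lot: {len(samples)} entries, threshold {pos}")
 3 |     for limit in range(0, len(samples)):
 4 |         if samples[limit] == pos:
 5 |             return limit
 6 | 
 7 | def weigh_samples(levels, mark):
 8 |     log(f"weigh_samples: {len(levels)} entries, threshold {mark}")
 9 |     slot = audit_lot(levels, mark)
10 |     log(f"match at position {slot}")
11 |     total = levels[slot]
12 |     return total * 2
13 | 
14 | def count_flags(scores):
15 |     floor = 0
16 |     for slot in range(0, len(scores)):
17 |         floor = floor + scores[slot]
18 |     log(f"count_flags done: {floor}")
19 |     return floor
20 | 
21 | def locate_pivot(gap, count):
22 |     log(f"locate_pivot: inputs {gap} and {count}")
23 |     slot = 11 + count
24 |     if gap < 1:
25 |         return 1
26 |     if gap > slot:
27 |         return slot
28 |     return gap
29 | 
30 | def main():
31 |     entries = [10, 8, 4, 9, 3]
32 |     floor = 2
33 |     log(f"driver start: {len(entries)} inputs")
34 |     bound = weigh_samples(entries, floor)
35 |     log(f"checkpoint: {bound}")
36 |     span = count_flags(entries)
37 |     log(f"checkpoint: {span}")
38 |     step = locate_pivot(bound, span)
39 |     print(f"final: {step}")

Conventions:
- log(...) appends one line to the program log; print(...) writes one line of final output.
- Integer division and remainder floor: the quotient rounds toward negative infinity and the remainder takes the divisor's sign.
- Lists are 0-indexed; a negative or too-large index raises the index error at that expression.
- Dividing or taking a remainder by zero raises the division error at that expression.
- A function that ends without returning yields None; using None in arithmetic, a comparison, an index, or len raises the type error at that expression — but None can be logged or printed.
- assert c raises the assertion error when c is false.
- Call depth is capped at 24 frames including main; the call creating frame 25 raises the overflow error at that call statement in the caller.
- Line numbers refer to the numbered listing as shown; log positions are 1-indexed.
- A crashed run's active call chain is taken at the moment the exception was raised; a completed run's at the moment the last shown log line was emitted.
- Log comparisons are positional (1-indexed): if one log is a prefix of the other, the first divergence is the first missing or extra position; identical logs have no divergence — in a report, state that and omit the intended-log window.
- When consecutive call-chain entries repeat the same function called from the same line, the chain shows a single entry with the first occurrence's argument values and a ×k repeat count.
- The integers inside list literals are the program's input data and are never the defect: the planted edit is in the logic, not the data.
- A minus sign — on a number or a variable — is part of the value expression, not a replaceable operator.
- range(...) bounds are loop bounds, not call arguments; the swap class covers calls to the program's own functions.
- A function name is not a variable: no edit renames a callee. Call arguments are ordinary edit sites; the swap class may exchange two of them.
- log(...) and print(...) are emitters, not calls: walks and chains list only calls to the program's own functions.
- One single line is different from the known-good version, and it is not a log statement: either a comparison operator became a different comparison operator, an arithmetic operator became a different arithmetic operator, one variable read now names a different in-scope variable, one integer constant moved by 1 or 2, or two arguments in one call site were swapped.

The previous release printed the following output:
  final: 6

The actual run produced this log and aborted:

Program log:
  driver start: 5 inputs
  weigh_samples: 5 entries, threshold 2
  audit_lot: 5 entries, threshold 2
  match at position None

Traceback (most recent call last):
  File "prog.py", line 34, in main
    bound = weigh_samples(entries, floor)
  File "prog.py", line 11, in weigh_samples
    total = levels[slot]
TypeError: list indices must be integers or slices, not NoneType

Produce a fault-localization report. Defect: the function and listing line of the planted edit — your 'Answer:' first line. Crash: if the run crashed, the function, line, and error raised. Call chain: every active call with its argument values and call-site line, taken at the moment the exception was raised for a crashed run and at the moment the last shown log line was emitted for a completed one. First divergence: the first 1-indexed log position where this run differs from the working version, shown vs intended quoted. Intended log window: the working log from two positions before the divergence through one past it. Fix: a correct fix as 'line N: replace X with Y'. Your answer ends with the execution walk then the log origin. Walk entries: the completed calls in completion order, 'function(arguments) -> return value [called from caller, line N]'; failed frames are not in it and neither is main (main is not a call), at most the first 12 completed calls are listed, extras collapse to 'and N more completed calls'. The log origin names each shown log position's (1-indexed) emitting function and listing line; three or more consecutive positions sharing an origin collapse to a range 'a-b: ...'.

Answer: the defect is in main at line 32.
The tell: The log first diverges at position 2: the faulty run prints 'weigh_samples: 5 entries, threshold 2' where the working version prints 'weigh_samples: 5 entries, threshold 3'.
Crash: weigh_samples, line 11, TypeError.
Call chain: main -> weigh_samples([10, 8, 4, 9, 3], 2) (called at line 34).
First divergence: position 2 — the shown line 'weigh_samples: 5 entries, threshold 2' should read 'weigh_samples: 5 entries, threshold 3'.
Intended log window:
  1: driver start: 5 inputs
  2: weigh_samples: 5 entries, threshold 3
  3: audit_lot: 5 entries, threshold 3
Execution walk:
  audit_lot([10, 8, 4, 9, 3], 2) -> None  [called from weigh_samples, line 9]
Log origin:
  1: logged in main at line 33
  2: logged in weigh_samples at line 8
  3: logged in audit_lot at line 2
  4: logged in weigh_samples at line 10
A correct fix: line 32: replace `2` with `3`.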